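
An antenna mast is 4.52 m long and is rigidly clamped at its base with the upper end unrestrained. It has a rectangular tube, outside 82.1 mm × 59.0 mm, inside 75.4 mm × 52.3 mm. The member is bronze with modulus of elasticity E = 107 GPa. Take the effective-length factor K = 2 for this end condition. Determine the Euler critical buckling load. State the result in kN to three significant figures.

Weak-axis I_min = (h_o·b_o³ − h_i·b_i³)/12 with b_o = 59.0, b_i = 52.30 mm (shorter outer/inner sides).
I_min = (82.1×59.0³ − 75.40×52.30³)/12 = 5.063×10^5 mm⁴
I = 5.063×10^5 mm⁴ = 5.063×10^-7 m⁴
Effective length L_e = K·L = 2 × 4.52 = 9.040 m
P_cr = π²EI / L_e² = π² × 107×10⁹ × 5.063×10^-7 / 9.040² = 6.542×10^3 N

P_cr ≈ 6.54 kN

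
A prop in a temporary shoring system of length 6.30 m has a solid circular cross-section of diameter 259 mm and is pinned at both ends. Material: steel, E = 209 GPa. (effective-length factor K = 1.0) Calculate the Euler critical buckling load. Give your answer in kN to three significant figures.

I = πd⁴/64 = π×259⁴/64 = 2.209×10^8 mm⁴
I = 2.209×10^8 mm⁴ = 2.209×10^-4 m⁴
Effective length L_e = K·L = 1 × 6.30 = 6.300 m
P_cr = π²EI / L_e² = π² × 209×10⁹ × 2.209×10^-4 / 6.300² = 1.148×10^7 N

P_cr ≈ 11500 kN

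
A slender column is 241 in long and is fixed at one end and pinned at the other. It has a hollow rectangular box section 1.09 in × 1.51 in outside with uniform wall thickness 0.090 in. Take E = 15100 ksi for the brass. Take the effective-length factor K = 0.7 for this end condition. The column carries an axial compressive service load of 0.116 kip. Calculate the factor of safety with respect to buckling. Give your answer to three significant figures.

Inner dimensions: h_i = 1.51 − 2×0.090 = 1.330 in, b_i = 1.09 − 2×0.090 = 0.9100 in
Weak-axis I_min = (h_o·b_o³ − h_i·b_i³)/12 with b_o = 1.09, b_i = 0.9100 in (shorter outer/inner sides).
I_min = (1.51×1.09³ − 1.330×0.9100³)/12 = 7.944×10^-2 in⁴
Effective length L_e = K·L = 0.7 × 241 = 168.7 in
P_cr = π²EI / L_e² = π² × 15100×10³ × 7.944×10^-2 / 168.7² = 416.0 lb
Factor of safety n = P_cr / P = 0.41598 / 0.116 = 3.59

n ≈ 3.59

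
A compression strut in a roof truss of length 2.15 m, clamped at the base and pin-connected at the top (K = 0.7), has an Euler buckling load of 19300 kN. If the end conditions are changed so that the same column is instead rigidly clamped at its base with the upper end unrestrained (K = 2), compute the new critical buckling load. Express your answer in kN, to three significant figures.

P_cr ≈ 2360 kN

P_cr ∝ 1/K², so P_cr,new = P_cr,old × (K_old/K_new)² = 19300 × (0.7/2)²
= 19300 × 0.1225 = 2360 kN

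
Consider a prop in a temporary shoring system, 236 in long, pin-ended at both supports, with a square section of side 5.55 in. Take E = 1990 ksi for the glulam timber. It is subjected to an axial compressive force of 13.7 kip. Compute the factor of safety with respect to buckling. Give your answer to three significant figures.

I = a⁴/12 = 5.55⁴/12 = 79.07 in⁴
Effective length L_e = K·L = 1 × 236 = 236.0 in
P_cr = π²EI / L_e² = π² × 1990×10³ × 79.07 / 236.0² = 2.788×10^4 lb
Factor of safety n = P_cr / P = 27.882 / 13.7 = 2.04

n ≈ 2.04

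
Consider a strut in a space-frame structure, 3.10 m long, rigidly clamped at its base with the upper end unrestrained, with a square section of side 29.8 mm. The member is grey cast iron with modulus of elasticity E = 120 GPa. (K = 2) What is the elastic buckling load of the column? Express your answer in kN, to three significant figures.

I = a⁴/12 = 29.8⁴/12 = 6.572×10^4 mm⁴
I = 6.572×10^4 mm⁴ = 6.572×10^-8 m⁴
Effective length L_e = K·L = 2 × 3.10 = 6.200 m
P_cr = π²EI / L_e² = π² × 120×10⁹ × 6.572×10^-8 / 6.200² = 2.025×10^3 N

P_cr ≈ 2.02 kN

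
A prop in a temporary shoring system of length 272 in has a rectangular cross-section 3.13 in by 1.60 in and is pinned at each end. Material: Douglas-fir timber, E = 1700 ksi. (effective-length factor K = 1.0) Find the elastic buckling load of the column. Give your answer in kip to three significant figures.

Buckling occurs about the weak axis: I_min = h·b³/12 with b = 1.60 in (the shorter side).
I_min = 3.13×1.60³/12 = 1.068 in⁴
Effective length L_e = K·L = 1 × 272 = 272.0 in
P_cr = π²EI / L_e² = π² × 1700×10³ × 1.068 / 272.0² = 242.3 lb

P_cr ≈ 0.242 kip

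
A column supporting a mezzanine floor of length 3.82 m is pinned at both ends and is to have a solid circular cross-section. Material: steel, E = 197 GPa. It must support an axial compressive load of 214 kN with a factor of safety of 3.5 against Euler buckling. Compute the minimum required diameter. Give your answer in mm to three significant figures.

d ≈ 103 mm

Required P_cr = n·P = 3.5 × 214 = 749.0 kN
L_e = K·L = 1 × 3.82 = 3.820 m
Required I = P_cr·L_e²/(π²E) = 7.490×10^5 × 3.820² / (π² × 1.97×10^11) = 5.621×10^-6 m⁴
I_req = 5.621×10^6 mm⁴
Solid circle: I = πd⁴/64  ⇒  d = (64I/π)^(1/4) = (64×5.621×10^6/π)^(1/4) = 103 mm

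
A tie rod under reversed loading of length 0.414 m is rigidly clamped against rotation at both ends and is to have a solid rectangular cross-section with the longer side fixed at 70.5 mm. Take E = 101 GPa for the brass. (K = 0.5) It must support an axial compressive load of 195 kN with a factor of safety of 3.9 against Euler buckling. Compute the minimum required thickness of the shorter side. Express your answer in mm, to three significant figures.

b ≈ 17.7 mm

Required P_cr = n·P = 3.9 × 195 = 760.5 kN
L_e = K·L = 0.5 × 0.414 = 0.2070 m
Required I = P_cr·L_e²/(π²E) = 7.605×10^5 × 0.2070² / (π² × 1.01×10^11) = 3.269×10^-8 m⁴
I_req = 3.269×10^4 mm⁴
Rectangle, weak axis: I_min = h·b³/12 with h = 70.5 mm fixed  ⇒  b = (12I/h)^(1/3) = 17.7 mm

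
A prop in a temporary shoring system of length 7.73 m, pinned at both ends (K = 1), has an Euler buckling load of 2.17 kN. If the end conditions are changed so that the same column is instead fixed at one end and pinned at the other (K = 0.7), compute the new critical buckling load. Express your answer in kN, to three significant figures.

P_cr ≈ 4.43 kN

P_cr ∝ 1/K², so P_cr,new = P_cr,old × (K_old/K_new)² = 2.17 × (1/0.7)²
= 2.17 × 2.041 = 4.43 kN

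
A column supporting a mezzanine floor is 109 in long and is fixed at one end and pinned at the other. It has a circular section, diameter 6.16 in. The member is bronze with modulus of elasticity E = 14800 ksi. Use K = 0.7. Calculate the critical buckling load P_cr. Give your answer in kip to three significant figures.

P_cr ≈ 1770 kip

I = πd⁴/64 = π×6.16⁴/64 = 70.68 in⁴
Effective length L_e = K·L = 0.7 × 109 = 76.30 in
P_cr = π²EI / L_e² = π² × 14800×10³ × 70.68 / 76.30² = 1.773×10^6 lb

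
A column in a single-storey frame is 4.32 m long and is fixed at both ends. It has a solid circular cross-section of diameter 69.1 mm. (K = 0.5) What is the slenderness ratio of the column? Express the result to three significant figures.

λ ≈ 125

For a solid circle r = d/4 = 69.1/4 = 17.27 mm
L_e = K·L = 0.5 × 4.32 m = 2.160 m = 2160.0 mm
λ = L_e / r_min = 2160.0 / 17.27 = 125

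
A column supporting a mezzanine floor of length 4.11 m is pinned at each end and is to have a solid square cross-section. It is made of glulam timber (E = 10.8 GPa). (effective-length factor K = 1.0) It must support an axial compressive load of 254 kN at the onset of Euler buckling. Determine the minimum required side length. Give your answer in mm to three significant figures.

L_e = K·L = 1 × 4.11 = 4.110 m
Required I = P_cr·L_e²/(π²E) = 2.540×10^5 × 4.110² / (π² × 1.08×10^10) = 4.025×10^-5 m⁴
I_req = 4.025×10^7 mm⁴
Solid square: I = a⁴/12  ⇒  a = (12I)^(1/4) = (12×4.025×10^7)^(1/4) = 148 mm

a ≈ 148 mm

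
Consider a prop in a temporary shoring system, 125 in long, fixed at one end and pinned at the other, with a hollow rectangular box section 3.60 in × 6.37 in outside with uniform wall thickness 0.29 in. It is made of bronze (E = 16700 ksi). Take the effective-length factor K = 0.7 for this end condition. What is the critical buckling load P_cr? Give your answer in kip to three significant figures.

P_cr ≈ 247 kip

Inner dimensions: h_i = 6.37 − 2×0.29 = 5.790 in, b_i = 3.60 − 2×0.29 = 3.020 in
Weak-axis I_min = (h_o·b_o³ − h_i·b_i³)/12 with b_o = 3.60, b_i = 3.020 in (shorter outer/inner sides).
I_min = (6.37×3.60³ − 5.790×3.020³)/12 = 11.48 in⁴
Effective length L_e = K·L = 0.7 × 125 = 87.50 in
P_cr = π²EI / L_e² = π² × 16700×10³ × 11.48 / 87.50² = 2.471×10^5 lb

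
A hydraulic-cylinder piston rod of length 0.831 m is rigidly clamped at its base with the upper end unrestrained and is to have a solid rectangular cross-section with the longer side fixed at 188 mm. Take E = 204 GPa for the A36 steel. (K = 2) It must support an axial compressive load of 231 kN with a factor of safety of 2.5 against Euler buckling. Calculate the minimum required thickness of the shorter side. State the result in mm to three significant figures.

Required P_cr = n·P = 2.5 × 231 = 577.5 kN
L_e = K·L = 2 × 0.831 = 1.662 m
Required I = P_cr·L_e²/(π²E) = 5.775×10^5 × 1.662² / (π² × 2.04×10^11) = 7.923×10^-7 m⁴
I_req = 7.923×10^5 mm⁴
Rectangle, weak axis: I_min = h·b³/12 with h = 188 mm fixed  ⇒  b = (12I/h)^(1/3) = 37.0 mm

b ≈ 37.0 mm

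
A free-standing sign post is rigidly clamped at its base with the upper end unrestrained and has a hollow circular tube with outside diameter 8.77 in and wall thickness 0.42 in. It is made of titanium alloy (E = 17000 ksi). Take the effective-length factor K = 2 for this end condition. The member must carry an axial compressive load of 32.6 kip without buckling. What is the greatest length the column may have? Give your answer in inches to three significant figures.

Inner diameter d_i = 8.77 − 2×0.42 = 7.930 in
I = π(d_o⁴ − d_i⁴)/64 = π(8.77⁴ − 7.930⁴)/64 = 96.26 in⁴
At the buckling limit P_cr = P = 3.260×10^4 lb
From P_cr = π²EI/(K·L)²:  L = (1/K)·√(π²EI/P_cr) = (1/2)·√(π²×1.70×10^7×96.26/3.260×10^4)
L = 352 in

L_max ≈ 352 in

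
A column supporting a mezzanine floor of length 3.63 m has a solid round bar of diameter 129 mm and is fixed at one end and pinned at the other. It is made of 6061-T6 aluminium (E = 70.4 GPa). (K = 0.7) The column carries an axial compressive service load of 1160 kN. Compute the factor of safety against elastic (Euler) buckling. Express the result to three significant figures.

n ≈ 1.26

I = πd⁴/64 = π×129⁴/64 = 1.359×10^7 mm⁴
I = 1.359×10^7 mm⁴ = 1.359×10^-5 m⁴
Effective length L_e = K·L = 0.7 × 3.63 = 2.541 m
P_cr = π²EI / L_e² = π² × 70.4×10⁹ × 1.359×10^-5 / 2.541² = 1.463×10^6 N
Factor of safety n = P_cr / P = 1462.8 / 1160 = 1.26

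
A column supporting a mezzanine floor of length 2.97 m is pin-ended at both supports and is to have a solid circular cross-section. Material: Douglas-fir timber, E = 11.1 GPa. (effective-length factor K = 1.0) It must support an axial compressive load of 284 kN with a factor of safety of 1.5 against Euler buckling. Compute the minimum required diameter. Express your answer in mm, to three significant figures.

d ≈ 163 mm

Required P_cr = n·P = 1.5 × 284 = 426.0 kN
L_e = K·L = 1 × 2.97 = 2.970 m
Required I = P_cr·L_e²/(π²E) = 4.260×10^5 × 2.970² / (π² × 1.11×10^10) = 3.430×10^-5 m⁴
I_req = 3.430×10^7 mm⁴
Solid circle: I = πd⁴/64  ⇒  d = (64I/π)^(1/4) = (64×3.430×10^7/π)^(1/4) = 163 mm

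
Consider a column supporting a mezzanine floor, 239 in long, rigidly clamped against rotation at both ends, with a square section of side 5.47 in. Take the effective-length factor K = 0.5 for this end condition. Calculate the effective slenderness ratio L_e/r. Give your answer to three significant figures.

I = a⁴/12 = 5.47⁴/12 = 74.61 in⁴
A = 29.92 in²;  r_min = √(I/A) = √(74.61/29.92) = 1.579 in
L_e = K·L = 0.5 × 239 = 119.5 in
λ = L_e / r_min = 119.50 / 1.579 = 75.7

λ ≈ 75.7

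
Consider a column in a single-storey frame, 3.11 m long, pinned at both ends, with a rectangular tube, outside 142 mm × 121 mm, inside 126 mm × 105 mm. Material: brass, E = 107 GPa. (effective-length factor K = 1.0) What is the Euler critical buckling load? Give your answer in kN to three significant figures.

P_cr ≈ 962 kN

Weak-axis I_min = (h_o·b_o³ − h_i·b_i³)/12 with b_o = 121, b_i = 105.0 mm (shorter outer/inner sides).
I_min = (142×121³ − 126.0×105.0³)/12 = 8.808×10^6 mm⁴
I = 8.808×10^6 mm⁴ = 8.808×10^-6 m⁴
Effective length L_e = K·L = 1 × 3.11 = 3.110 m
P_cr = π²EI / L_e² = π² × 107×10⁹ × 8.808×10^-6 / 3.110² = 9.617×10^5 N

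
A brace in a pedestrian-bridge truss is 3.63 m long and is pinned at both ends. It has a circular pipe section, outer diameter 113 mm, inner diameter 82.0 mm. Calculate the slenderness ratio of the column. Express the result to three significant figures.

λ ≈ 104

d_o = 113 mm, d_i = 82.0 mm
I = π(d_o⁴ − d_i⁴)/64 = π(113⁴ − 82.00⁴)/64 = 5.784×10^6 mm⁴
A = 4.748×10^3 mm²;  r_min = √(I/A) = √(5.784×10^6/4.748×10^3) = 34.90 mm
L_e = K·L = 1 × 3.63 m = 3.630 m = 3630.0 mm
λ = L_e / r_min = 3630.0 / 34.90 = 104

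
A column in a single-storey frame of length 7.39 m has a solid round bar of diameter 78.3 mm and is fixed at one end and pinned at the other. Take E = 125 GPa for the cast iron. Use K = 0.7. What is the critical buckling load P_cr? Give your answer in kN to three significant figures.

P_cr ≈ 85.1 kN

I = πd⁴/64 = π×78.3⁴/64 = 1.845×10^6 mm⁴
I = 1.845×10^6 mm⁴ = 1.845×10^-6 m⁴
Effective length L_e = K·L = 0.7 × 7.39 = 5.173 m
P_cr = π²EI / L_e² = π² × 125×10⁹ × 1.845×10^-6 / 5.173² = 8.506×10^4 N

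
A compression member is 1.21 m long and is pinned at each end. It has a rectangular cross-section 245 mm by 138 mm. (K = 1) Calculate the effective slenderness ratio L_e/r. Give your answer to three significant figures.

λ ≈ 30.4

Buckling occurs about the weak axis: I_min = h·b³/12 with b = 138 mm (the shorter side).
I_min = 245×138³/12 = 5.366×10^7 mm⁴
A = 3.381×10^4 mm²;  r_min = √(I/A) = √(5.366×10^7/3.381×10^4) = 39.84 mm
L_e = K·L = 1 × 1.21 m = 1.210 m = 1210.0 mm
λ = L_e / r_min = 1210.0 / 39.84 = 30.4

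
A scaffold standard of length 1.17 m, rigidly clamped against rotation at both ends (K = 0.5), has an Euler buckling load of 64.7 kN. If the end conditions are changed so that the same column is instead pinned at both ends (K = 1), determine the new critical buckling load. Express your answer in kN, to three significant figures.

P_cr ≈ 16.2 kN

P_cr ∝ 1/K², so P_cr,new = P_cr,old × (K_old/K_new)² = 64.7 × (0.5/1)²
= 64.7 × 0.2500 = 16.2 kN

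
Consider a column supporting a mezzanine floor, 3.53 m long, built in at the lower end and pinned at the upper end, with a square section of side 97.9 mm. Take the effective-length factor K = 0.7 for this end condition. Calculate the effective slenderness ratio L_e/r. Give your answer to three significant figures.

For a square r = a/√12 = 97.9/√12 = 28.26 mm
L_e = K·L = 0.7 × 3.53 m = 2.471 m = 2471.0 mm
λ = L_e / r_min = 2471.0 / 28.26 = 87.4

λ ≈ 87.4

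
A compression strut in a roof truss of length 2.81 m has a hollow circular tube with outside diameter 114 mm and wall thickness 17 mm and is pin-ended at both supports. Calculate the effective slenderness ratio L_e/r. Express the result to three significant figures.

Inner diameter d_i = 114 − 2×17 = 80.00 mm
I = π(d_o⁴ − d_i⁴)/64 = π(114⁴ − 80.00⁴)/64 = 6.280×10^6 mm⁴
A = 5.180×10^3 mm²;  r_min = √(I/A) = √(6.280×10^6/5.180×10^3) = 34.82 mm
L_e = K·L = 1 × 2.81 m = 2.810 m = 2810.0 mm
λ = L_e / r_min = 2810.0 / 34.82 = 80.7

λ ≈ 80.7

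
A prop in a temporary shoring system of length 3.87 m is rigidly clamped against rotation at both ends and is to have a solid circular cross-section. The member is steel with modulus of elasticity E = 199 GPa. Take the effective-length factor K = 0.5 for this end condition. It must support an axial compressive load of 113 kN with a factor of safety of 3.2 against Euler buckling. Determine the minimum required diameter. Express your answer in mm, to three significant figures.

d ≈ 61.2 mm

Required P_cr = n·P = 3.2 × 113 = 361.6 kN
L_e = K·L = 0.5 × 3.87 = 1.935 m
Required I = P_cr·L_e²/(π²E) = 3.616×10^5 × 1.935² / (π² × 1.99×10^11) = 6.893×10^-7 m⁴
I_req = 6.893×10^5 mm⁴
Solid circle: I = πd⁴/64  ⇒  d = (64I/π)^(1/4) = (64×6.893×10^5/π)^(1/4) = 61.2 mm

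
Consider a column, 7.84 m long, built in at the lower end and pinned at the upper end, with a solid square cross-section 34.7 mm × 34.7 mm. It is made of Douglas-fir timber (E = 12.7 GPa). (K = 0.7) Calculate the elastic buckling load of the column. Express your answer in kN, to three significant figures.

I = a⁴/12 = 34.7⁴/12 = 1.208×10^5 mm⁴
I = 1.208×10^5 mm⁴ = 1.208×10^-7 m⁴
Effective length L_e = K·L = 0.7 × 7.84 = 5.488 m
P_cr = π²EI / L_e² = π² × 12.7×10⁹ × 1.208×10^-7 / 5.488² = 502.8 N

P_cr ≈ 0.503 kN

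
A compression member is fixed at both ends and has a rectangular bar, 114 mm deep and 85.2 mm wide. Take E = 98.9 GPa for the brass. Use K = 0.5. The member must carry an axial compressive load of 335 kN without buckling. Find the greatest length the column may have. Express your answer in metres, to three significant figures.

Buckling occurs about the weak axis: I_min = h·b³/12 with b = 85.2 mm (the shorter side).
I_min = 114×85.2³/12 = 5.875×10^6 mm⁴
I = 5.875×10^-6 m⁴
At the buckling limit P_cr = P = 3.350×10^5 N
From P_cr = π²EI/(K·L)²:  L = (1/K)·√(π²EI/P_cr) = (1/0.5)·√(π²×9.89×10^10×5.875×10^-6/3.350×10^5)
L = 8.28 m

L_max ≈ 8.28 m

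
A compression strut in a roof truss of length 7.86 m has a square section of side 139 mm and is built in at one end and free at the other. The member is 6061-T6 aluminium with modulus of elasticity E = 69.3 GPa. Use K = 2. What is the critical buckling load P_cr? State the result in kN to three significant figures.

I = a⁴/12 = 139⁴/12 = 3.111×10^7 mm⁴
I = 3.111×10^7 mm⁴ = 3.111×10^-5 m⁴
Effective length L_e = K·L = 2 × 7.86 = 15.72 m
P_cr = π²EI / L_e² = π² × 69.3×10⁹ × 3.111×10^-5 / 15.72² = 8.610×10^4 N

P_cr ≈ 86.1 kN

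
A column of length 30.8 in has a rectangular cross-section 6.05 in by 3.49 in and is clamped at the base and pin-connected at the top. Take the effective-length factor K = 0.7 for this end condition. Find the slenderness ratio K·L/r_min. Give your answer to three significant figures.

λ ≈ 21.4

For a rectangle r_min = b/√12 = 3.49/√12 = 1.007 in
L_e = K·L = 0.7 × 30.8 = 21.56 in
λ = L_e / r_min = 21.560 / 1.007 = 21.4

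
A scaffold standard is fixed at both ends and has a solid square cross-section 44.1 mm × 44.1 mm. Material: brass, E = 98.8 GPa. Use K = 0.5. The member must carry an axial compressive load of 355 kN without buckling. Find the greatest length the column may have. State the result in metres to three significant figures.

L_max ≈ 1.86 m

I = a⁴/12 = 44.1⁴/12 = 3.152×10^5 mm⁴
I = 3.152×10^-7 m⁴
At the buckling limit P_cr = P = 3.550×10^5 N
From P_cr = π²EI/(K·L)²:  L = (1/K)·√(π²EI/P_cr) = (1/0.5)·√(π²×9.88×10^10×3.152×10^-7/3.550×10^5)
L = 1.86 m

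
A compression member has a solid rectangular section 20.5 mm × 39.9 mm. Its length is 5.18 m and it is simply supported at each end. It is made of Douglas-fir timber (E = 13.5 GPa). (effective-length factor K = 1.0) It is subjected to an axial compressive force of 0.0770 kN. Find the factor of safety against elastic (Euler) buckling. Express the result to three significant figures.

Buckling occurs about the weak axis: I_min = h·b³/12 with b = 20.5 mm (the shorter side).
I_min = 39.9×20.5³/12 = 2.865×10^4 mm⁴
I = 2.865×10^4 mm⁴ = 2.865×10^-8 m⁴
Effective length L_e = K·L = 1 × 5.18 = 5.180 m
P_cr = π²EI / L_e² = π² × 13.5×10⁹ × 2.865×10^-8 / 5.180² = 142.2 N
Factor of safety n = P_cr / P = 0.14224 / 0.0770 = 1.85

n ≈ 1.85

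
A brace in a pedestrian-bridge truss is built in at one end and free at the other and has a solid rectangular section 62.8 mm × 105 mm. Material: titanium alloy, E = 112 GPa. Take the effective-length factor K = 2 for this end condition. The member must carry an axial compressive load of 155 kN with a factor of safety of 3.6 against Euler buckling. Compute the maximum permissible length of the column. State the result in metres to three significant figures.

Buckling occurs about the weak axis: I_min = h·b³/12 with b = 62.8 mm (the shorter side).
I_min = 105×62.8³/12 = 2.167×10^6 mm⁴
I = 2.167×10^-6 m⁴
Required critical load P_cr = n·P = 3.6 × 155 = 558.0 kN = 5.580×10^5 N
From P_cr = π²EI/(K·L)²:  L = (1/K)·√(π²EI/P_cr) = (1/2)·√(π²×1.12×10^11×2.167×10^-6/5.580×10^5)
L = 1.04 m

L_max ≈ 1.04 m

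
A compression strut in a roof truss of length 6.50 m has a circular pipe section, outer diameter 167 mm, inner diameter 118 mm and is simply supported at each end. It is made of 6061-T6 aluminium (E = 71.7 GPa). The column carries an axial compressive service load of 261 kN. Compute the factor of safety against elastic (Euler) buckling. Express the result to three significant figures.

n ≈ 1.84

d_o = 167 mm, d_i = 118 mm
I = π(d_o⁴ − d_i⁴)/64 = π(167⁴ − 118.0⁴)/64 = 2.866×10^7 mm⁴
I = 2.866×10^7 mm⁴ = 2.866×10^-5 m⁴
Effective length L_e = K·L = 1 × 6.50 = 6.500 m
P_cr = π²EI / L_e² = π² × 71.7×10⁹ × 2.866×10^-5 / 6.500² = 4.801×10^5 N
Factor of safety n = P_cr / P = 480.08 / 261 = 1.84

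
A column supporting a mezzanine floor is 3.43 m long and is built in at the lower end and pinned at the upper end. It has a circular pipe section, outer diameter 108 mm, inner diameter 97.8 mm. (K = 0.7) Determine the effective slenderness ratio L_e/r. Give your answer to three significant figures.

d_o = 108 mm, d_i = 97.8 mm
I = π(d_o⁴ − d_i⁴)/64 = π(108⁴ − 97.80⁴)/64 = 2.187×10^6 mm⁴
A = 1.649×10^3 mm²;  r_min = √(I/A) = √(2.187×10^6/1.649×10^3) = 36.43 mm
L_e = K·L = 0.7 × 3.43 m = 2.401 m = 2401.0 mm
λ = L_e / r_min = 2401.0 / 36.43 = 65.9

λ ≈ 65.9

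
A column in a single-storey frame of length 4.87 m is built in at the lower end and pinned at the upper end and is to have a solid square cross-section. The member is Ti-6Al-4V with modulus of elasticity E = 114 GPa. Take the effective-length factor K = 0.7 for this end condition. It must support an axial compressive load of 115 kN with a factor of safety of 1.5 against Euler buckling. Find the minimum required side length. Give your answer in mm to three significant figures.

Required P_cr = n·P = 1.5 × 115 = 172.5 kN
L_e = K·L = 0.7 × 4.87 = 3.409 m
Required I = P_cr·L_e²/(π²E) = 1.725×10^5 × 3.409² / (π² × 1.14×10^11) = 1.782×10^-6 m⁴
I_req = 1.782×10^6 mm⁴
Solid square: I = a⁴/12  ⇒  a = (12I)^(1/4) = (12×1.782×10^6)^(1/4) = 68.0 mm

a ≈ 68.0 mm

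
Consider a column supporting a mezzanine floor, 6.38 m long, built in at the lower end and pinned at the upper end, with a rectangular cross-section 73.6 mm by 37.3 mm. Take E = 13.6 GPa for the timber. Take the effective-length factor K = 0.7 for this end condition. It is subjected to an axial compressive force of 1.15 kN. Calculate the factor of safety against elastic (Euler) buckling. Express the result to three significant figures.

n ≈ 1.86

Buckling occurs about the weak axis: I_min = h·b³/12 with b = 37.3 mm (the shorter side).
I_min = 73.6×37.3³/12 = 3.183×10^5 mm⁴
I = 3.183×10^5 mm⁴ = 3.183×10^-7 m⁴
Effective length L_e = K·L = 0.7 × 6.38 = 4.466 m
P_cr = π²EI / L_e² = π² × 13.6×10⁹ × 3.183×10^-7 / 4.466² = 2.142×10^3 N
Factor of safety n = P_cr / P = 2.1420 / 1.15 = 1.86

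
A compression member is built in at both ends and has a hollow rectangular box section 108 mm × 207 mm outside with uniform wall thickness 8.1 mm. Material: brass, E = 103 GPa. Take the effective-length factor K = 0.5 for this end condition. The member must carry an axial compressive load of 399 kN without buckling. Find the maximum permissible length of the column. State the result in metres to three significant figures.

Inner dimensions: h_i = 207 − 2×8.1 = 190.8 mm, b_i = 108 − 2×8.1 = 91.80 mm
Weak-axis I_min = (h_o·b_o³ − h_i·b_i³)/12 with b_o = 108, b_i = 91.80 mm (shorter outer/inner sides).
I_min = (207×108³ − 190.8×91.80³)/12 = 9.429×10^6 mm⁴
I = 9.429×10^-6 m⁴
At the buckling limit P_cr = P = 3.990×10^5 N
From P_cr = π²EI/(K·L)²:  L = (1/K)·√(π²EI/P_cr) = (1/0.5)·√(π²×1.03×10^11×9.429×10^-6/3.990×10^5)
L = 9.80 m

L_max ≈ 9.80 m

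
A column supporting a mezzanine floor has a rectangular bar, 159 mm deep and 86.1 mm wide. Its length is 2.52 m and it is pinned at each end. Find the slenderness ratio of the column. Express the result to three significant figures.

Buckling occurs about the weak axis: I_min = h·b³/12 with b = 86.1 mm (the shorter side).
I_min = 159×86.1³/12 = 8.457×10^6 mm⁴
A = 1.369×10^4 mm²;  r_min = √(I/A) = √(8.457×10^6/1.369×10^4) = 24.85 mm
L_e = K·L = 1 × 2.52 m = 2.520 m = 2520.0 mm
λ = L_e / r_min = 2520.0 / 24.85 = 101

λ ≈ 101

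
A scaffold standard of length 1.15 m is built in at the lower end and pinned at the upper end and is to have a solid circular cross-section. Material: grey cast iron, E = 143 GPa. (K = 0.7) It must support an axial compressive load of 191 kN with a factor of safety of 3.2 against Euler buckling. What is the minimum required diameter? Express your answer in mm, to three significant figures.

Required P_cr = n·P = 3.2 × 191 = 611.2 kN
L_e = K·L = 0.7 × 1.15 = 0.8050 m
Required I = P_cr·L_e²/(π²E) = 6.112×10^5 × 0.8050² / (π² × 1.43×10^11) = 2.806×10^-7 m⁴
I_req = 2.806×10^5 mm⁴
Solid circle: I = πd⁴/64  ⇒  d = (64I/π)^(1/4) = (64×2.806×10^5/π)^(1/4) = 48.9 mm

d ≈ 48.9 mm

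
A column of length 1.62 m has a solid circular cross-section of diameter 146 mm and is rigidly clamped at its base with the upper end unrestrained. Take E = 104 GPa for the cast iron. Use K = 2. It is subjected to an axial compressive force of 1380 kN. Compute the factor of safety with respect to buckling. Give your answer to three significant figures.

I = πd⁴/64 = π×146⁴/64 = 2.230×10^7 mm⁴
I = 2.230×10^7 mm⁴ = 2.230×10^-5 m⁴
Effective length L_e = K·L = 2 × 1.62 = 3.240 m
P_cr = π²EI / L_e² = π² × 104×10⁹ × 2.230×10^-5 / 3.240² = 2.181×10^6 N
Factor of safety n = P_cr / P = 2180.8 / 1380 = 1.58

n ≈ 1.58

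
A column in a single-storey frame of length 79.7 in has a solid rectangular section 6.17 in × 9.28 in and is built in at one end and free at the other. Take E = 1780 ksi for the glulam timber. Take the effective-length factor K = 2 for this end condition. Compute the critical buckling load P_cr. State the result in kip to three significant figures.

Buckling occurs about the weak axis: I_min = h·b³/12 with b = 6.17 in (the shorter side).
I_min = 9.28×6.17³/12 = 181.6 in⁴
Effective length L_e = K·L = 2 × 79.7 = 159.4 in
P_cr = π²EI / L_e² = π² × 1780×10³ × 181.6 / 159.4² = 1.256×10^5 lb

P_cr ≈ 126 kip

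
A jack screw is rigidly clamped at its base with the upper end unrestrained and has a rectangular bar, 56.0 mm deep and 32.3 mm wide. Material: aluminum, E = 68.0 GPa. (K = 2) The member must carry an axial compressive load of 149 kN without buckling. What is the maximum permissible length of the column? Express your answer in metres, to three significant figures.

Buckling occurs about the weak axis: I_min = h·b³/12 with b = 32.3 mm (the shorter side).
I_min = 56.0×32.3³/12 = 1.573×10^5 mm⁴
I = 1.573×10^-7 m⁴
At the buckling limit P_cr = P = 1.490×10^5 N
From P_cr = π²EI/(K·L)²:  L = (1/K)·√(π²EI/P_cr) = (1/2)·√(π²×6.80×10^10×1.573×10^-7/1.490×10^5)
L = 0.421 m

L_max ≈ 0.421 m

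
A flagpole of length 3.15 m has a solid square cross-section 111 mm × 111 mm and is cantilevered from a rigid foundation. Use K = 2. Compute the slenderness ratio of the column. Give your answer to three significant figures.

λ ≈ 197

For a square r = a/√12 = 111/√12 = 32.04 mm
L_e = K·L = 2 × 3.15 m = 6.300 m = 6300.0 mm
λ = L_e / r_min = 6300.0 / 32.04 = 197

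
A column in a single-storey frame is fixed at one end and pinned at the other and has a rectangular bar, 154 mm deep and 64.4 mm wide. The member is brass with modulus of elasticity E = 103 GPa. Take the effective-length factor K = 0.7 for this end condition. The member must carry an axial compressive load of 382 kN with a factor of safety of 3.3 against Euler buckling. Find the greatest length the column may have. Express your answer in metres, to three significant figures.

L_max ≈ 2.38 m

Buckling occurs about the weak axis: I_min = h·b³/12 with b = 64.4 mm (the shorter side).
I_min = 154×64.4³/12 = 3.428×10^6 mm⁴
I = 3.428×10^-6 m⁴
Required critical load P_cr = n·P = 3.3 × 382 = 1261 kN = 1.261×10^6 N
From P_cr = π²EI/(K·L)²:  L = (1/K)·√(π²EI/P_cr) = (1/0.7)·√(π²×1.03×10^11×3.428×10^-6/1.261×10^6)
L = 2.38 m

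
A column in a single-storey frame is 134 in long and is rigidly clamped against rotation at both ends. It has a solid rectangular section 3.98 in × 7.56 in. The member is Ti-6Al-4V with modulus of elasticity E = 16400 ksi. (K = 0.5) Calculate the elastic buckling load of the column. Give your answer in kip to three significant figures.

P_cr ≈ 1430 kip

Buckling occurs about the weak axis: I_min = h·b³/12 with b = 3.98 in (the shorter side).
I_min = 7.56×3.98³/12 = 39.72 in⁴
Effective length L_e = K·L = 0.5 × 134 = 67.00 in
P_cr = π²EI / L_e² = π² × 16400×10³ × 39.72 / 67.00² = 1.432×10^6 lb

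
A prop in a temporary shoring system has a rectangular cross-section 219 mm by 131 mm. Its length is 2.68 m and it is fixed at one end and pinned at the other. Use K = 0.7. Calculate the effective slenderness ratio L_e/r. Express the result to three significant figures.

For a rectangle r_min = b/√12 = 131/√12 = 37.82 mm
L_e = K·L = 0.7 × 2.68 m = 1.876 m = 1876.0 mm
λ = L_e / r_min = 1876.0 / 37.82 = 49.6

λ ≈ 49.6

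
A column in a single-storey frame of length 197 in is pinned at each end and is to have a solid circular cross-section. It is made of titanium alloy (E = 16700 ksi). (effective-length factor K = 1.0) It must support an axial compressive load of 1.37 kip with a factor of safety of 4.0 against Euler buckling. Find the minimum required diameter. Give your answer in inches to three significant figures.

d ≈ 2.26 in

Required P_cr = n·P = 4.0 × 1.37 = 5.480 kip
L_e = K·L = 1 × 197 = 197.0 in
Required I = P_cr·L_e²/(π²E) = 5.480×10^3 × 197.0² / (π² × 1.67×10^7) = 1.290 in⁴
Solid circle: I = πd⁴/64  ⇒  d = (64I/π)^(1/4) = (64×1.290/π)^(1/4) = 2.26 in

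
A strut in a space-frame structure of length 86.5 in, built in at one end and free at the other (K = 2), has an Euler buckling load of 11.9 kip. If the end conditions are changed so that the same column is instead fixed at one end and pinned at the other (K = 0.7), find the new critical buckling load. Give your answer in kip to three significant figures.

P_cr ≈ 97.1 kip

P_cr ∝ 1/K², so P_cr,new = P_cr,old × (K_old/K_new)² = 11.9 × (2/0.7)²
= 11.9 × 8.163 = 97.1 kip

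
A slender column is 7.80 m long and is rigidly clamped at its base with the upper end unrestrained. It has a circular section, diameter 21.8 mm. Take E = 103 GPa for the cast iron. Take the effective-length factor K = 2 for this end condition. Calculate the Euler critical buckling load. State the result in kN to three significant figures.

I = πd⁴/64 = π×21.8⁴/64 = 1.109×10^4 mm⁴
I = 1.109×10^4 mm⁴ = 1.109×10^-8 m⁴
Effective length L_e = K·L = 2 × 7.80 = 15.60 m
P_cr = π²EI / L_e² = π² × 103×10⁹ × 1.109×10^-8 / 15.60² = 46.31 N

P_cr ≈ 0.0463 kN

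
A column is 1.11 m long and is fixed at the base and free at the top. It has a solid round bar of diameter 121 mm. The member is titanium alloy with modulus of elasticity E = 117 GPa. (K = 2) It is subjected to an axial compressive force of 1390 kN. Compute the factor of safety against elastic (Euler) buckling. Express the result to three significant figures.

n ≈ 1.77

I = πd⁴/64 = π×121⁴/64 = 1.052×10^7 mm⁴
I = 1.052×10^7 mm⁴ = 1.052×10^-5 m⁴
Effective length L_e = K·L = 2 × 1.11 = 2.220 m
P_cr = π²EI / L_e² = π² × 117×10⁹ × 1.052×10^-5 / 2.220² = 2.465×10^6 N
Factor of safety n = P_cr / P = 2465.4 / 1390 = 1.77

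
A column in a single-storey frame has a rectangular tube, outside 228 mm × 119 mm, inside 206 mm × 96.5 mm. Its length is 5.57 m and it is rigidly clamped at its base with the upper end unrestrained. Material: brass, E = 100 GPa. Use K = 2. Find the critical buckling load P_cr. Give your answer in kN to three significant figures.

P_cr ≈ 132 kN

Weak-axis I_min = (h_o·b_o³ − h_i·b_i³)/12 with b_o = 119, b_i = 96.50 mm (shorter outer/inner sides).
I_min = (228×119³ − 206.0×96.50³)/12 = 1.659×10^7 mm⁴
I = 1.659×10^7 mm⁴ = 1.659×10^-5 m⁴
Effective length L_e = K·L = 2 × 5.57 = 11.14 m
P_cr = π²EI / L_e² = π² × 100×10⁹ × 1.659×10^-5 / 11.14² = 1.320×10^5 N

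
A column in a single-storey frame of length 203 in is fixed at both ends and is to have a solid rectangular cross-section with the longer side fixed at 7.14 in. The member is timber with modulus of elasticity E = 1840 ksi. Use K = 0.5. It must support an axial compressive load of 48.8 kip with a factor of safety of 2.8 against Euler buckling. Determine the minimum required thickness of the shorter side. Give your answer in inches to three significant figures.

Required P_cr = n·P = 2.8 × 48.8 = 136.6 kip
L_e = K·L = 0.5 × 203 = 101.5 in
Required I = P_cr·L_e²/(π²E) = 1.366×10^5 × 101.5² / (π² × 1.84×10^6) = 77.52 in⁴
Rectangle, weak axis: I_min = h·b³/12 with h = 7.14 in fixed  ⇒  b = (12I/h)^(1/3) = 5.07 in

b ≈ 5.07 in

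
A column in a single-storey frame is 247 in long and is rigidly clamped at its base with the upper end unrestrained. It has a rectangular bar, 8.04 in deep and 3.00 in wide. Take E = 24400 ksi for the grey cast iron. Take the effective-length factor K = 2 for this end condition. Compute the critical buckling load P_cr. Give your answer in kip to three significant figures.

Buckling occurs about the weak axis: I_min = h·b³/12 with b = 3.00 in (the shorter side).
I_min = 8.04×3.00³/12 = 18.09 in⁴
Effective length L_e = K·L = 2 × 247 = 494.0 in
P_cr = π²EI / L_e² = π² × 24400×10³ × 18.09 / 494.0² = 1.785×10^4 lb

P_cr ≈ 17.9 kip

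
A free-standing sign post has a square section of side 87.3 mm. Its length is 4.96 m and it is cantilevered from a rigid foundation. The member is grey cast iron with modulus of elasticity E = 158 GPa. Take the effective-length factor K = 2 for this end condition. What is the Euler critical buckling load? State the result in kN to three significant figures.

I = a⁴/12 = 87.3⁴/12 = 4.840×10^6 mm⁴
I = 4.840×10^6 mm⁴ = 4.840×10^-6 m⁴
Effective length L_e = K·L = 2 × 4.96 = 9.920 m
P_cr = π²EI / L_e² = π² × 158×10⁹ × 4.840×10^-6 / 9.920² = 7.670×10^4 N

P_cr ≈ 76.7 kN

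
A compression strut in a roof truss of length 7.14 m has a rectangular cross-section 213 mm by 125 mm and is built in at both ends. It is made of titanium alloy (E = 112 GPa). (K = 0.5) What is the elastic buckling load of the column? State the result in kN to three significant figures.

P_cr ≈ 3010 kN

Buckling occurs about the weak axis: I_min = h·b³/12 with b = 125 mm (the shorter side).
I_min = 213×125³/12 = 3.467×10^7 mm⁴
I = 3.467×10^7 mm⁴ = 3.467×10^-5 m⁴
Effective length L_e = K·L = 0.5 × 7.14 = 3.570 m
P_cr = π²EI / L_e² = π² × 112×10⁹ × 3.467×10^-5 / 3.570² = 3.007×10^6 N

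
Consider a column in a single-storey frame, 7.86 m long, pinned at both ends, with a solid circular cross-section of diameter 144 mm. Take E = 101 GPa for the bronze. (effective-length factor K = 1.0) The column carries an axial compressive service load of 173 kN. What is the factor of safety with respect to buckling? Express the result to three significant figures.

n ≈ 1.97

I = πd⁴/64 = π×144⁴/64 = 2.111×10^7 mm⁴
I = 2.111×10^7 mm⁴ = 2.111×10^-5 m⁴
Effective length L_e = K·L = 1 × 7.86 = 7.860 m
P_cr = π²EI / L_e² = π² × 101×10⁹ × 2.111×10^-5 / 7.860² = 3.406×10^5 N
Factor of safety n = P_cr / P = 340.56 / 173 = 1.97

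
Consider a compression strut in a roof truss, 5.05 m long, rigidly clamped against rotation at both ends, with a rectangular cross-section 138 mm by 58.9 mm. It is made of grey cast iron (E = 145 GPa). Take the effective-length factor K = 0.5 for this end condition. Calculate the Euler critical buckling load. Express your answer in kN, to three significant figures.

P_cr ≈ 527 kN

Buckling occurs about the weak axis: I_min = h·b³/12 with b = 58.9 mm (the shorter side).
I_min = 138×58.9³/12 = 2.350×10^6 mm⁴
I = 2.350×10^6 mm⁴ = 2.350×10^-6 m⁴
Effective length L_e = K·L = 0.5 × 5.05 = 2.525 m
P_cr = π²EI / L_e² = π² × 145×10⁹ × 2.350×10^-6 / 2.525² = 5.275×10^5 N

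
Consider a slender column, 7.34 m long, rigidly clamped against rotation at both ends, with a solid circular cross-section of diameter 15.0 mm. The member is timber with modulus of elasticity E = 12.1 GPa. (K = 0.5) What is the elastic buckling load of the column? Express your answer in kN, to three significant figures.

I = πd⁴/64 = π×15.0⁴/64 = 2.485×10^3 mm⁴
I = 2.485×10^3 mm⁴ = 2.485×10^-9 m⁴
Effective length L_e = K·L = 0.5 × 7.34 = 3.670 m
P_cr = π²EI / L_e² = π² × 12.1×10⁹ × 2.485×10^-9 / 3.670² = 22.03 N

P_cr ≈ 0.0220 kN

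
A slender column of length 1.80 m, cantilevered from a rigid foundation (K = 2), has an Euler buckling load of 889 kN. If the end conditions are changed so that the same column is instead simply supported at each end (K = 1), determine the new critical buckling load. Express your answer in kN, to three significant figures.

P_cr ≈ 3560 kN

P_cr ∝ 1/K², so P_cr,new = P_cr,old × (K_old/K_new)² = 889 × (2/1)²
= 889 × 4.000 = 3560 kN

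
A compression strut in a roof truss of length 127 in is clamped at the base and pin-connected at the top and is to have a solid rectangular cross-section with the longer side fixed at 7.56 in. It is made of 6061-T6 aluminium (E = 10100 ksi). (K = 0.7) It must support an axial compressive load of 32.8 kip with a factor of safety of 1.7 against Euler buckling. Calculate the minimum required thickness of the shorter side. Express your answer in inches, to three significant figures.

b ≈ 1.91 in

Required P_cr = n·P = 1.7 × 32.8 = 55.76 kip
L_e = K·L = 0.7 × 127 = 88.90 in
Required I = P_cr·L_e²/(π²E) = 5.576×10^4 × 88.90² / (π² × 1.01×10^7) = 4.421 in⁴
Rectangle, weak axis: I_min = h·b³/12 with h = 7.56 in fixed  ⇒  b = (12I/h)^(1/3) = 1.91 in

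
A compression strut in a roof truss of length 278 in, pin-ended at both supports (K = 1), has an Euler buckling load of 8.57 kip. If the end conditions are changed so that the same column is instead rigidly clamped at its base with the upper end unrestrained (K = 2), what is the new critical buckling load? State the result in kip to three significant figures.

P_cr ≈ 2.14 kip

P_cr ∝ 1/K², so P_cr,new = P_cr,old × (K_old/K_new)² = 8.57 × (1/2)²
= 8.57 × 0.2500 = 2.14 kip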